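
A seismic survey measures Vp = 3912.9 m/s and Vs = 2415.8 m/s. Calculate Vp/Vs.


Vp/Vs = 3912.9 / 2415.8
= 1.6197

1.6197


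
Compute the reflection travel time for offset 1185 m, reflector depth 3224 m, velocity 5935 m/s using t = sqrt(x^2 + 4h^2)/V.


x^2 + 4h^2 = 1185^2 + 4*3224^2 = 1404225 + 41576704 = 42980929
sqrt(42980929) = 6555.9842
t = 6555.9842 / 5935 = 1.1046 s

1.1046


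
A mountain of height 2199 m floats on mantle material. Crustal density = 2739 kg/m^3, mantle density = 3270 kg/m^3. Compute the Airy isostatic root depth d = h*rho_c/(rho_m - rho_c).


rho_m - rho_c = 3270 - 2739 = 531
d = 2199 * 2739 / 531
= 6023061 / 531
= 11342.86 m

11342.86


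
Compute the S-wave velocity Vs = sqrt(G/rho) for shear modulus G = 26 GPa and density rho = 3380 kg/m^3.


Convert G to Pa: G = 26e9 Pa
Compute G/rho = 26e9 / 3380 = 7692307.6923
Vs = sqrt(7692307.6923) = 2773.5 m/s

2773.5


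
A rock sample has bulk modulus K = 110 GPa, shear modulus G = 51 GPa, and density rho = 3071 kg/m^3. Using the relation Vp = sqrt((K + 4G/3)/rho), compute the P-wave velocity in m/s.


First compute the effective modulus:
K + 4G/3 = 110e9 + 4*51e9/3 = 178000000000.0 Pa
Then divide by density:
178000000000.0 / 3071 = 57961576.0339 Pa/(kg/m^3)
Take the square root:
Vp = sqrt(57961576.0339) = 7613.25 m/s

7613.25


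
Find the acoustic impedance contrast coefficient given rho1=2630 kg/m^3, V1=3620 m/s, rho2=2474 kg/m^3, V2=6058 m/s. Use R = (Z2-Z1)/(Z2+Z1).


Z1 = 2630 * 3620 = 9520600
Z2 = 2474 * 6058 = 14987492
R = (14987492 - 9520600) / (14987492 + 9520600) = 5466892 / 24508092 = 0.2231

0.2231


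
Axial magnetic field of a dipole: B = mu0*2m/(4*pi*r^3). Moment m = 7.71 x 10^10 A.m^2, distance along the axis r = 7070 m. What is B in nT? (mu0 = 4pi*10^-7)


m = 7.71 x 10^10 = 77100000000 A.m^2
2m = 154200000000 A.m^2
r^3 = 7070^3 = 353393243000
B = (4pi*10^-7) * 154200000000 / (4*pi * 353393243000) * 1e9
= 193773.434873 / 4440870464148.29 * 1e9
= 43.6341 nT

43.6341


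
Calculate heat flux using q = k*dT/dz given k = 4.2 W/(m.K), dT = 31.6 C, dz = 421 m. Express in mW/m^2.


q = k * dT / dz * 1000
= 4.2 * 31.6 / 421 * 1000
= 0.315249 * 1000
= 315.2494 mW/m^2

315.2494


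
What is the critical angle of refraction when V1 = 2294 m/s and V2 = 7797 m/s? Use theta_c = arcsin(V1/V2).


V1/V2 = 2294/7797 = 0.294216
theta_c = arcsin(0.294216) = 17.1105 degrees

17.1105


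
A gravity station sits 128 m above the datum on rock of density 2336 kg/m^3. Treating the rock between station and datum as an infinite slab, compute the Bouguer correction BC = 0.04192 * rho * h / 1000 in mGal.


BC = 0.04192 * rho * h / 1000
= 0.04192 * 2336 * 128 / 1000
= 12.5344 mGal

12.5344


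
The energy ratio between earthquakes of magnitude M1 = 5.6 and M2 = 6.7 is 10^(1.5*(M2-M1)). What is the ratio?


M2 - M1 = 6.7 - 5.6 = 1.1
1.5 * 1.1 = 1.65
ratio = 10^1.65 = 44.67

44.67


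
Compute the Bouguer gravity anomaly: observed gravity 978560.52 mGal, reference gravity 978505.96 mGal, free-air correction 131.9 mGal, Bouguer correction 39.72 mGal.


BA = g_obs - g_ref + FAC - BC
= 978560.52 - 978505.96 + 131.9 - 39.72
= 146.74 mGal

146.74


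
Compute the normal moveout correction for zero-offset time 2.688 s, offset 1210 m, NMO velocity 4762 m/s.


x/Vnmo = 1210/4762 = 0.254095
(x/Vnmo)^2 = 0.064564
t0^2 = 7.225344
sqrt(7.225344 + 0.064564) = 2.699983
dt = 2.699983 - 2.688 = 0.011983

0.011983


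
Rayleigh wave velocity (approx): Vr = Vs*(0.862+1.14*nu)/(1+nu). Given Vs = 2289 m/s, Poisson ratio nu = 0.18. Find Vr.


Numerator factor = 0.862 + 1.14*0.18 = 1.0672
Denominator = 1 + 0.18 = 1.18
Vr = 2289 * 1.0672 / 1.18 = 2070.19 m/s

2070.19


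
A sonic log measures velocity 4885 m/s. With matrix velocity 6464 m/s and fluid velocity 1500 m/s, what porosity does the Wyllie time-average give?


1/V - 1/Vm = 1/4885 - 1/6464 = 5.001e-05
1/Vf - 1/Vm = 1/1500 - 1/6464 = 0.00051196
phi = 5.001e-05 / 0.00051196 = 0.0977

0.0977


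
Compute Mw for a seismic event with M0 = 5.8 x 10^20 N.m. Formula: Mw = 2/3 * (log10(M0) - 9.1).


log10(M0) = log10(5.8 x 10^20) = 20.7634
Mw = 2/3 * (20.7634 - 9.1)
= 2/3 * 11.6634
= 7.78

7.78


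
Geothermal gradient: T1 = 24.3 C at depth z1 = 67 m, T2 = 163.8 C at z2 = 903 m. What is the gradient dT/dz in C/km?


dT = 163.8 - 24.3 = 139.5 C
dz = 903 - 67 = 836 m
gradient = dT/dz * 1000 = 139.5/836 * 1000 = 166.866 C/km

166.866


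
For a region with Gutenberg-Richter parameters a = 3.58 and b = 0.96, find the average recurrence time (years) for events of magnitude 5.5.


log10(N) = 3.58 - 0.96*5.5 = -1.7
N = 10^-1.7 = 0.019953
T = 1/N = 1/0.019953 = 50.1187 years

50.1187


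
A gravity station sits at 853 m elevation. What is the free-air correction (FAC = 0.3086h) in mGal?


FAC = 0.3086 * h
= 0.3086 * 853
= 263.2358 mGal

263.2358


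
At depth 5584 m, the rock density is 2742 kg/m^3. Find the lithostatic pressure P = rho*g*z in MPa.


P = rho * g * z / 1e6
= 2742 * 9.81 * 5584 / 1e6
= 150204127.68 / 1e6
= 150.2041 MPa

150.2041


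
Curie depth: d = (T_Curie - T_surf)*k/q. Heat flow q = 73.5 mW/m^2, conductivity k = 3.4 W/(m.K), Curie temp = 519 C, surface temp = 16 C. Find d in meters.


T_Curie - T_surf = 519 - 16 = 503 C
Convert q to W/m^2: 73.5 mW/m^2 = 0.0735 W/m^2
d = 503 * 3.4 / 0.0735 = 23268.03 m

23268.03


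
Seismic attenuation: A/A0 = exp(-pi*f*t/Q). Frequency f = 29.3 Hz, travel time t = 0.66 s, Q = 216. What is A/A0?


pi*f*t/Q = pi*29.3*0.66/216 = 0.28126
A/A0 = exp(-0.28126) = 0.754832

0.754832


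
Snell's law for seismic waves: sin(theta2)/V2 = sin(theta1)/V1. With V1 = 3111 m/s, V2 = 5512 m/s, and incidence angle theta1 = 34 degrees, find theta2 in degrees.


sin(theta1) = sin(34 deg) = 0.559193
sin(theta2) = V2/V1 * sin(theta1) = 5512/3111 * 0.559193 = 0.990765
theta2 = arcsin(0.990765) = 82.2074 degrees

82.2074


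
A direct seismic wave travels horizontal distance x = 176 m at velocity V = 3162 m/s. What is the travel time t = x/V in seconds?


t = x / V
= 176 / 3162
= 0.0557 s

0.0557


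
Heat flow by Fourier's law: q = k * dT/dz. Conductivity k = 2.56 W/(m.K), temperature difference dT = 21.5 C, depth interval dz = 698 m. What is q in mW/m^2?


q = k * dT / dz * 1000
= 2.56 * 21.5 / 698 * 1000
= 0.078854 * 1000
= 78.8539 mW/m^2

78.8539


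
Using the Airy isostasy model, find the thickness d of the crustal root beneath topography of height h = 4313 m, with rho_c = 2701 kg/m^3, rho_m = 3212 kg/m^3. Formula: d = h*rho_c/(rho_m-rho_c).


rho_m - rho_c = 3212 - 2701 = 511
d = 4313 * 2701 / 511
= 11649413 / 511
= 22797.29 m

22797.29


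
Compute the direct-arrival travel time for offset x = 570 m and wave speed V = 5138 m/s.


t = x / V
= 570 / 5138
= 0.1109 s

0.1109


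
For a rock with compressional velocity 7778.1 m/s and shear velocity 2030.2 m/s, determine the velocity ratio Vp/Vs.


Vp/Vs = 7778.1 / 2030.2
= 3.8312

3.8312


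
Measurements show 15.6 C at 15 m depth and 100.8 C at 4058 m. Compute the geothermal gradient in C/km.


dT = 100.8 - 15.6 = 85.2 C
dz = 4058 - 15 = 4043 m
gradient = dT/dz * 1000 = 85.2/4043 * 1000 = 21.0735 C/km

21.0735


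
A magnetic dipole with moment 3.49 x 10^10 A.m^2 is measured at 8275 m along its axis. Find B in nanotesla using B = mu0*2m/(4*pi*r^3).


m = 3.49 x 10^10 = 34900000000 A.m^2
2m = 69800000000 A.m^2
r^3 = 8275^3 = 566635796875
B = (4pi*10^-7) * 69800000000 / (4*pi * 566635796875) * 1e9
= 87713.266888 / 7120555426893.99 * 1e9
= 12.3183 nT

12.3183


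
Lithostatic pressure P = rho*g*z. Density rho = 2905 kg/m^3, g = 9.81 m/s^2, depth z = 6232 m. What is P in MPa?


P = rho * g * z / 1e6
= 2905 * 9.81 * 6232 / 1e6
= 177599847.6 / 1e6
= 177.5998 MPa

177.5998


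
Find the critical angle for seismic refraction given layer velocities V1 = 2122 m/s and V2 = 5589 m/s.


V1/V2 = 2122/5589 = 0.379674
theta_c = arcsin(0.379674) = 22.3135 degrees

22.3135


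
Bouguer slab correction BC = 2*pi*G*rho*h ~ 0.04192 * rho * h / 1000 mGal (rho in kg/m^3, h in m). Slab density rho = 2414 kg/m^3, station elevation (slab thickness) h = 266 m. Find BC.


BC = 0.04192 * rho * h / 1000
= 0.04192 * 2414 * 266 / 1000
= 26.9178 mGal

26.9178


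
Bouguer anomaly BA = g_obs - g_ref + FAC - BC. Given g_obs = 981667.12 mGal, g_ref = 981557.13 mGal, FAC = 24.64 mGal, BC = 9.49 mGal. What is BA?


BA = g_obs - g_ref + FAC - BC
= 981667.12 - 981557.13 + 24.64 - 9.49
= 125.14 mGal

125.14


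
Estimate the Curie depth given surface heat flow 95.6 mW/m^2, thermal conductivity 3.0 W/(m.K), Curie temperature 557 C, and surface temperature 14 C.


T_Curie - T_surf = 557 - 14 = 543 C
Convert q to W/m^2: 95.6 mW/m^2 = 0.0956 W/m^2
d = 543 * 3.0 / 0.0956 = 17039.75 m

17039.75


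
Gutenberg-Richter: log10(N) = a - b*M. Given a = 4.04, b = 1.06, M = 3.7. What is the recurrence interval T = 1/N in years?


log10(N) = 4.04 - 1.06*3.7 = 0.118
N = 10^0.118 = 1.3122
T = 1/N = 1/1.3122 = 0.7621 years

0.7621


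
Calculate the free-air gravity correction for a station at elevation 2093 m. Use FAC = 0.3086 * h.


FAC = 0.3086 * h
= 0.3086 * 2093
= 645.8998 mGal

645.8998


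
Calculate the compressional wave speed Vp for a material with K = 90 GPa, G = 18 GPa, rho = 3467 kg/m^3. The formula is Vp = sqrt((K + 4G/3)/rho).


First compute the effective modulus:
K + 4G/3 = 90e9 + 4*18e9/3 = 114000000000.0 Pa
Then divide by density:
114000000000.0 / 3467 = 32881453.7064 Pa/(kg/m^3)
Take the square root:
Vp = sqrt(32881453.7064) = 5734.24 m/s

5734.24


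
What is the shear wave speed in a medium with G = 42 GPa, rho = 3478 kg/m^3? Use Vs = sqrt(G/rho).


Convert G to Pa: G = 42e9 Pa
Compute G/rho = 42e9 / 3478 = 12075905.6929
Vs = sqrt(12075905.6929) = 3475.04 m/s

3475.04


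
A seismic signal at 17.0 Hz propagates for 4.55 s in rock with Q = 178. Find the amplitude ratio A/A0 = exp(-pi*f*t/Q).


pi*f*t/Q = pi*17.0*4.55/178 = 1.365181
A/A0 = exp(-1.365181) = 0.255334

0.255334


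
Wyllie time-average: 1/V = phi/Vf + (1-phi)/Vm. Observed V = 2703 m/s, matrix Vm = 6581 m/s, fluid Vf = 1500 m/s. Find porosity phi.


1/V - 1/Vm = 1/2703 - 1/6581 = 0.00021801
1/Vf - 1/Vm = 1/1500 - 1/6581 = 0.00051471
phi = 0.00021801 / 0.00051471 = 0.4235

0.4235


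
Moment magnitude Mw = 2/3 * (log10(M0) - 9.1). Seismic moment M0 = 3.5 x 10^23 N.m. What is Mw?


log10(M0) = log10(3.5 x 10^23) = 23.5441
Mw = 2/3 * (23.5441 - 9.1)
= 2/3 * 14.4441
= 9.63

9.63


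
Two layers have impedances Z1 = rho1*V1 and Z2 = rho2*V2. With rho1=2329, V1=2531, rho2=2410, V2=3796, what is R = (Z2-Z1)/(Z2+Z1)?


Z1 = 2329 * 2531 = 5894699
Z2 = 2410 * 3796 = 9148360
R = (9148360 - 5894699) / (9148360 + 5894699) = 3253661 / 15043059 = 0.2163

0.2163


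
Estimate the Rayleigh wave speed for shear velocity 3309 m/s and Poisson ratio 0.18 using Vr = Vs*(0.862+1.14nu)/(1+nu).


Numerator factor = 0.862 + 1.14*0.18 = 1.0672
Denominator = 1 + 0.18 = 1.18
Vr = 3309 * 1.0672 / 1.18 = 2992.68 m/s

2992.68


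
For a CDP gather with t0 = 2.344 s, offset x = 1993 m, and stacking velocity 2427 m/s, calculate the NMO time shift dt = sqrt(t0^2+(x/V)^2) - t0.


x/Vnmo = 1993/2427 = 0.821178
(x/Vnmo)^2 = 0.674334
t0^2 = 5.494336
sqrt(5.494336 + 0.674334) = 2.483681
dt = 2.483681 - 2.344 = 0.139681

0.139681


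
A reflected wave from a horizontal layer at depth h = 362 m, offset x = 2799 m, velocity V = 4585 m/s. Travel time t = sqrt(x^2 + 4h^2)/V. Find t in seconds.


x^2 + 4h^2 = 2799^2 + 4*362^2 = 7834401 + 524176 = 8358577
sqrt(8358577) = 2891.1204
t = 2891.1204 / 4585 = 0.6306 s

0.6306


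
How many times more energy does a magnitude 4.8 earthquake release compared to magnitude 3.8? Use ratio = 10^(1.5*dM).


M2 - M1 = 4.8 - 3.8 = 1.0
1.5 * 1.0 = 1.5
ratio = 10^1.5 = 31.62

31.62


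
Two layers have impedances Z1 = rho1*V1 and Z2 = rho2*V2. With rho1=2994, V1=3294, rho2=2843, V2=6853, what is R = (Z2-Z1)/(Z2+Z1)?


Z1 = 2994 * 3294 = 9862236
Z2 = 2843 * 6853 = 19483079
R = (19483079 - 9862236) / (19483079 + 9862236) = 9620843 / 29345315 = 0.3278

0.3278


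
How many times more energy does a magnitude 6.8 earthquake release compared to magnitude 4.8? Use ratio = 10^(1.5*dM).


M2 - M1 = 6.8 - 4.8 = 2.0
1.5 * 2.0 = 3.0
ratio = 10^3.0 = 1000.0

1000.0


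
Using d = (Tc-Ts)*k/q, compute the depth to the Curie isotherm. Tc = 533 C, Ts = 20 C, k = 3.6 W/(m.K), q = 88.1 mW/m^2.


T_Curie - T_surf = 533 - 20 = 513 C
Convert q to W/m^2: 88.1 mW/m^2 = 0.0881 W/m^2
d = 513 * 3.6 / 0.0881 = 20962.54 m

20962.54


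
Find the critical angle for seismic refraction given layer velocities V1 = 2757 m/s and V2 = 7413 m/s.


V1/V2 = 2757/7413 = 0.371914
theta_c = arcsin(0.371914) = 21.8337 degrees

21.8337


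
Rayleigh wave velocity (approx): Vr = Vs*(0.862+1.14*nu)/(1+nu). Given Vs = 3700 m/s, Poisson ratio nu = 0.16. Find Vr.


Numerator factor = 0.862 + 1.14*0.16 = 1.0444
Denominator = 1 + 0.16 = 1.16
Vr = 3700 * 1.0444 / 1.16 = 3331.28 m/s

3331.28


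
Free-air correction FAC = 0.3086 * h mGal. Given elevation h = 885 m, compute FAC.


FAC = 0.3086 * h
= 0.3086 * 885
= 273.111 mGal

273.111


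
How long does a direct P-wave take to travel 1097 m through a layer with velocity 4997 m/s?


t = x / V
= 1097 / 4997
= 0.2195 s

0.2195


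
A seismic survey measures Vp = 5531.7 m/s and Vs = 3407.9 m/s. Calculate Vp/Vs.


Vp/Vs = 5531.7 / 3407.9
= 1.6232

1.6232


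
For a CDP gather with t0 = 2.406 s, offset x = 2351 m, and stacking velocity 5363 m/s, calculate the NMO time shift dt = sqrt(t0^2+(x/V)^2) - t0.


x/Vnmo = 2351/5363 = 0.438374
(x/Vnmo)^2 = 0.192172
t0^2 = 5.788836
sqrt(5.788836 + 0.192172) = 2.44561
dt = 2.44561 - 2.406 = 0.03961

0.03961


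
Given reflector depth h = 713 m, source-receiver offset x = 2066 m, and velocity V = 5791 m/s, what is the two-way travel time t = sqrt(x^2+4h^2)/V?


x^2 + 4h^2 = 2066^2 + 4*713^2 = 4268356 + 2033476 = 6301832
sqrt(6301832) = 2510.345
t = 2510.345 / 5791 = 0.4335 s

0.4335


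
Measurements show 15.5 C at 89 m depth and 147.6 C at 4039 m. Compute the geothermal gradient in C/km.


dT = 147.6 - 15.5 = 132.1 C
dz = 4039 - 89 = 3950 m
gradient = dT/dz * 1000 = 132.1/3950 * 1000 = 33.443 C/km

33.443


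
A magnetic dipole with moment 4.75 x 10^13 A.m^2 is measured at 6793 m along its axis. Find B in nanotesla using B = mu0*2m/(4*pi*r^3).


m = 4.75 x 10^13 = 47500000000000 A.m^2
2m = 95000000000000 A.m^2
r^3 = 6793^3 = 313461959257
B = (4pi*10^-7) * 95000000000000 / (4*pi * 313461959257) * 1e9
= 119380520.836412 / 3939079153526.62 * 1e9
= 30306.7078 nT

30306.7078


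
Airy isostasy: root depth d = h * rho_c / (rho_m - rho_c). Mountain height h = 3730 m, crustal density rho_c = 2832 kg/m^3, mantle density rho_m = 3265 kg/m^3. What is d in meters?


rho_m - rho_c = 3265 - 2832 = 433
d = 3730 * 2832 / 433
= 10563360 / 433
= 24395.75 m

24395.75


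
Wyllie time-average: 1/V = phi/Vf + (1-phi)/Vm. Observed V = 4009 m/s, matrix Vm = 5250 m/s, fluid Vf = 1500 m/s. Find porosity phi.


1/V - 1/Vm = 1/4009 - 1/5250 = 5.896e-05
1/Vf - 1/Vm = 1/1500 - 1/5250 = 0.00047619
phi = 5.896e-05 / 0.00047619 = 0.1238

0.1238


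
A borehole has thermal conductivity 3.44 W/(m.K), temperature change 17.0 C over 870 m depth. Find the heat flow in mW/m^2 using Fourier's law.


q = k * dT / dz * 1000
= 3.44 * 17.0 / 870 * 1000
= 0.067218 * 1000
= 67.2184 mW/m^2

67.2184


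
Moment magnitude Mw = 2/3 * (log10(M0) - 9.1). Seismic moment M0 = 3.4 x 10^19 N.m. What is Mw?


log10(M0) = log10(3.4 x 10^19) = 19.5315
Mw = 2/3 * (19.5315 - 9.1)
= 2/3 * 10.4315
= 6.95

6.95


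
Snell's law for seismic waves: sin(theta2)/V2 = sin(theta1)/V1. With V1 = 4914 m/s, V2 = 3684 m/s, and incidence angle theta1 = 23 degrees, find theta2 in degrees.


sin(theta1) = sin(23 deg) = 0.390731
sin(theta2) = V2/V1 * sin(theta1) = 3684/4914 * 0.390731 = 0.292929
theta2 = arcsin(0.292929) = 17.0334 degrees

17.0334


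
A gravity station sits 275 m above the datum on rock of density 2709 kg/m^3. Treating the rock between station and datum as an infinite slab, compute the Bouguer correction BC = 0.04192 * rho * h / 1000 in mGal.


BC = 0.04192 * rho * h / 1000
= 0.04192 * 2709 * 275 / 1000
= 31.2294 mGal

31.2294


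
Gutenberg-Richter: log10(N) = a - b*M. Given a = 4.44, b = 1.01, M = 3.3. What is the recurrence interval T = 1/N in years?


log10(N) = 4.44 - 1.01*3.3 = 1.107
N = 10^1.107 = 12.793813
T = 1/N = 1/12.793813 = 0.0782 years

0.0782


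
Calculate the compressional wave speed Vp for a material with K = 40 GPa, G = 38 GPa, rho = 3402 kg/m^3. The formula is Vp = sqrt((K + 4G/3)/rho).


First compute the effective modulus:
K + 4G/3 = 40e9 + 4*38e9/3 = 90666666666.67 Pa
Then divide by density:
90666666666.67 / 3402 = 26650989.614 Pa/(kg/m^3)
Take the square root:
Vp = sqrt(26650989.614) = 5162.46 m/s

5162.46


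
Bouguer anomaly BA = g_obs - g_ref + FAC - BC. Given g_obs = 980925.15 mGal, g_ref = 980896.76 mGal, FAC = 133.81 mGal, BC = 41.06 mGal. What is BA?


BA = g_obs - g_ref + FAC - BC
= 980925.15 - 980896.76 + 133.81 - 41.06
= 121.14 mGal

121.14


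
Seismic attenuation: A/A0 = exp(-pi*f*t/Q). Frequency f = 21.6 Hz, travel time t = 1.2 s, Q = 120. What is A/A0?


pi*f*t/Q = pi*21.6*1.2/120 = 0.678584
A/A0 = exp(-0.678584) = 0.507335

0.507335


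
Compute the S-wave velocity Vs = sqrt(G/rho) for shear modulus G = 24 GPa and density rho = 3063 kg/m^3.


Convert G to Pa: G = 24e9 Pa
Compute G/rho = 24e9 / 3063 = 7835455.4358
Vs = sqrt(7835455.4358) = 2799.19 m/s

2799.19


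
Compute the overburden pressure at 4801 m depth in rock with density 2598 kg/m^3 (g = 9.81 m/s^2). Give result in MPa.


P = rho * g * z / 1e6
= 2598 * 9.81 * 4801 / 1e6
= 122360110.38 / 1e6
= 122.3601 MPa

122.3601


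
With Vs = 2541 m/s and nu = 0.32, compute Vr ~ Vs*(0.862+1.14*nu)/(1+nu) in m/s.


Numerator factor = 0.862 + 1.14*0.32 = 1.2268
Denominator = 1 + 0.32 = 1.32
Vr = 2541 * 1.2268 / 1.32 = 2361.59 m/s

2361.59


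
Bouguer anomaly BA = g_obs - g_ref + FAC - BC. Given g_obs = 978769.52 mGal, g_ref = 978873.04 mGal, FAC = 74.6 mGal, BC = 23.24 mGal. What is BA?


BA = g_obs - g_ref + FAC - BC
= 978769.52 - 978873.04 + 74.6 - 23.24
= -52.16 mGal

-52.16


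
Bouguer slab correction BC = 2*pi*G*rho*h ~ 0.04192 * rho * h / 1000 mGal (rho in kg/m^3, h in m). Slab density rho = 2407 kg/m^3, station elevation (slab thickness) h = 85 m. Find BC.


BC = 0.04192 * rho * h / 1000
= 0.04192 * 2407 * 85 / 1000
= 8.5766 mGal

8.5766


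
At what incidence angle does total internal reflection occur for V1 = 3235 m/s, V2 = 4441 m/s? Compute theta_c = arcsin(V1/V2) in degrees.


V1/V2 = 3235/4441 = 0.72844
theta_c = arcsin(0.72844) = 46.7557 degrees

46.7557


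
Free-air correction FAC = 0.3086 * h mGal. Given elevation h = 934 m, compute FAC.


FAC = 0.3086 * h
= 0.3086 * 934
= 288.2324 mGal

288.2324


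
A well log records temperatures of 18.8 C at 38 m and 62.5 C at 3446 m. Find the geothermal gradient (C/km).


dT = 62.5 - 18.8 = 43.7 C
dz = 3446 - 38 = 3408 m
gradient = dT/dz * 1000 = 43.7/3408 * 1000 = 12.8228 C/km

12.8228


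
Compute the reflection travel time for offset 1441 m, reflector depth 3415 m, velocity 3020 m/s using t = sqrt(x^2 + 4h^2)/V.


x^2 + 4h^2 = 1441^2 + 4*3415^2 = 2076481 + 46648900 = 48725381
sqrt(48725381) = 6980.3568
t = 6980.3568 / 3020 = 2.3114 s

2.3114


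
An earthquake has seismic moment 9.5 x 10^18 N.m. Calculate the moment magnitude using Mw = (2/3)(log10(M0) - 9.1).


log10(M0) = log10(9.5 x 10^18) = 18.9777
Mw = 2/3 * (18.9777 - 9.1)
= 2/3 * 9.8777
= 6.59

6.59


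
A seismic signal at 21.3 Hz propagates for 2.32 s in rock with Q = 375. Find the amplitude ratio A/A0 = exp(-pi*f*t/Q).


pi*f*t/Q = pi*21.3*2.32/375 = 0.413987
A/A0 = exp(-0.413987) = 0.66101

0.66101


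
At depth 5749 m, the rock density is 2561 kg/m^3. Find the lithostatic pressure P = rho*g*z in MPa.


P = rho * g * z / 1e6
= 2561 * 9.81 * 5749 / 1e6
= 144434484.09 / 1e6
= 144.4345 MPa

144.4345


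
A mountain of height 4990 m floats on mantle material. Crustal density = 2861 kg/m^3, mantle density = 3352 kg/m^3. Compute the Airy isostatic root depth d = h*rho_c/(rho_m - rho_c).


rho_m - rho_c = 3352 - 2861 = 491
d = 4990 * 2861 / 491
= 14276390 / 491
= 29076.15 m

29076.15


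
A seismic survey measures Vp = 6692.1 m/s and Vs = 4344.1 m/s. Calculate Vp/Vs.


Vp/Vs = 6692.1 / 4344.1
= 1.5405

1.5405


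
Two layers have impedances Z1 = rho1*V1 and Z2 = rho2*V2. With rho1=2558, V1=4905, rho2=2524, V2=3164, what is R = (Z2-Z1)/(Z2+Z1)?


Z1 = 2558 * 4905 = 12546990
Z2 = 2524 * 3164 = 7985936
R = (7985936 - 12546990) / (7985936 + 12546990) = -4561054 / 20532926 = -0.2221

-0.2221


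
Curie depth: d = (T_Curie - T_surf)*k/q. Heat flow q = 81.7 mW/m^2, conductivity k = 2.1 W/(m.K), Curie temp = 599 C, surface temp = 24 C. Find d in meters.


T_Curie - T_surf = 599 - 24 = 575 C
Convert q to W/m^2: 81.7 mW/m^2 = 0.0817 W/m^2
d = 575 * 2.1 / 0.0817 = 14779.68 m

14779.68


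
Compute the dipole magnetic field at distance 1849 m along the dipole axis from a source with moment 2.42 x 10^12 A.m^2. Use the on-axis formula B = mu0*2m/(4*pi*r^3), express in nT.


m = 2.42 x 10^12 = 2420000000000 A.m^2
2m = 4840000000000 A.m^2
r^3 = 1849^3 = 6321363049
B = (4pi*10^-7) * 4840000000000 / (4*pi * 6321363049) * 1e9
= 6082123.37735 / 79436590861.65 * 1e9
= 76565.7654 nT

76565.7654


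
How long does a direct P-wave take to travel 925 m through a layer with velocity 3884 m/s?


t = x / V
= 925 / 3884
= 0.2382 s

0.2382


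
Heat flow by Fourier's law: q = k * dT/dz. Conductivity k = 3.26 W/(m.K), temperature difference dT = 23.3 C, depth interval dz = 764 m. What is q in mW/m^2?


q = k * dT / dz * 1000
= 3.26 * 23.3 / 764 * 1000
= 0.099421 * 1000
= 99.4215 mW/m^2

99.4215


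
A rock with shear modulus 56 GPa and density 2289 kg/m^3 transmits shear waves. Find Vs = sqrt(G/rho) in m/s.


Convert G to Pa: G = 56e9 Pa
Compute G/rho = 56e9 / 2289 = 24464831.8043
Vs = sqrt(24464831.8043) = 4946.19 m/s

4946.19


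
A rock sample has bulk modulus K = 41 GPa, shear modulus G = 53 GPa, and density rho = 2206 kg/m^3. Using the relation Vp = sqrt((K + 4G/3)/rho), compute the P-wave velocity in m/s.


First compute the effective modulus:
K + 4G/3 = 41e9 + 4*53e9/3 = 111666666666.67 Pa
Then divide by density:
111666666666.67 / 2206 = 50619522.5144 Pa/(kg/m^3)
Take the square root:
Vp = sqrt(50619522.5144) = 7114.74 m/s

7114.74


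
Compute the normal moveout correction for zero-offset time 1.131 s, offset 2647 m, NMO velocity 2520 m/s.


x/Vnmo = 2647/2520 = 1.050397
(x/Vnmo)^2 = 1.103333
t0^2 = 1.279161
sqrt(1.279161 + 1.103333) = 1.543533
dt = 1.543533 - 1.131 = 0.412533

0.412533


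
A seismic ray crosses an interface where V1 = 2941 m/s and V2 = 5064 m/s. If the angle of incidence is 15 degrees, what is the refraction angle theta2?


sin(theta1) = sin(15 deg) = 0.258819
sin(theta2) = V2/V1 * sin(theta1) = 5064/2941 * 0.258819 = 0.445651
theta2 = arcsin(0.445651) = 26.465 degrees

26.465


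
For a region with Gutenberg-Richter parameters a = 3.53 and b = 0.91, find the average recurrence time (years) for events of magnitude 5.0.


log10(N) = 3.53 - 0.91*5.0 = -1.02
N = 10^-1.02 = 0.095499
T = 1/N = 1/0.095499 = 10.4713 years

10.4713


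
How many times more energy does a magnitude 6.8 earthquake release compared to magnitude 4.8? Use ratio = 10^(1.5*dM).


M2 - M1 = 6.8 - 4.8 = 2.0
1.5 * 2.0 = 3.0
ratio = 10^3.0 = 1000.0

1000.0


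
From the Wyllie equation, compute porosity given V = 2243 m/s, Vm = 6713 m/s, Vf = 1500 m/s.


1/V - 1/Vm = 1/2243 - 1/6713 = 0.00029687
1/Vf - 1/Vm = 1/1500 - 1/6713 = 0.0005177
phi = 0.00029687 / 0.0005177 = 0.5734

0.5734


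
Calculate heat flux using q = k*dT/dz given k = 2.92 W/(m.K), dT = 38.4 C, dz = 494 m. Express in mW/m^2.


q = k * dT / dz * 1000
= 2.92 * 38.4 / 494 * 1000
= 0.22698 * 1000
= 226.9798 mW/m^2

226.9798


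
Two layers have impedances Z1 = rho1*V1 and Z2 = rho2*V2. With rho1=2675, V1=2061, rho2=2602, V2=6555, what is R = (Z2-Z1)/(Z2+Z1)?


Z1 = 2675 * 2061 = 5513175
Z2 = 2602 * 6555 = 17056110
R = (17056110 - 5513175) / (17056110 + 5513175) = 11542935 / 22569285 = 0.5114

0.5114


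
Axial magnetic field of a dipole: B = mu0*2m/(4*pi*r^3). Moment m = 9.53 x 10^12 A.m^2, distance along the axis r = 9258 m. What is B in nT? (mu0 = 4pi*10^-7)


m = 9.53 x 10^12 = 9530000000000 A.m^2
2m = 19060000000000 A.m^2
r^3 = 9258^3 = 793508401512
B = (4pi*10^-7) * 19060000000000 / (4*pi * 793508401512) * 1e9
= 23951502.390969 / 9971520659007.52 * 1e9
= 2401.991 nT

2401.991


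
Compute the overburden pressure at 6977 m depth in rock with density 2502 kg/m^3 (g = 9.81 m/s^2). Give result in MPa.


P = rho * g * z / 1e6
= 2502 * 9.81 * 6977 / 1e6
= 171247813.74 / 1e6
= 171.2478 MPa

171.2478


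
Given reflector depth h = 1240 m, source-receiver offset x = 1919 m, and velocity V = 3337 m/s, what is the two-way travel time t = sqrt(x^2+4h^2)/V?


x^2 + 4h^2 = 1919^2 + 4*1240^2 = 3682561 + 6150400 = 9832961
sqrt(9832961) = 3135.7553
t = 3135.7553 / 3337 = 0.9397 s

0.9397


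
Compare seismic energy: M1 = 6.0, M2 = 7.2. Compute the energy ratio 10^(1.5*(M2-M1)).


M2 - M1 = 7.2 - 6.0 = 1.2
1.5 * 1.2 = 1.8
ratio = 10^1.8 = 63.1

63.1


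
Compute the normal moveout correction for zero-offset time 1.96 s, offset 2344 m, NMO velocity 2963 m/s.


x/Vnmo = 2344/2963 = 0.79109
(x/Vnmo)^2 = 0.625824
t0^2 = 3.8416
sqrt(3.8416 + 0.625824) = 2.113628
dt = 2.113628 - 1.96 = 0.153628

0.153628


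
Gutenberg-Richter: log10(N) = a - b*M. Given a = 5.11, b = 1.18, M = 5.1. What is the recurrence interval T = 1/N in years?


log10(N) = 5.11 - 1.18*5.1 = -0.908
N = 10^-0.908 = 0.123595
T = 1/N = 1/0.123595 = 8.091 years

8.091


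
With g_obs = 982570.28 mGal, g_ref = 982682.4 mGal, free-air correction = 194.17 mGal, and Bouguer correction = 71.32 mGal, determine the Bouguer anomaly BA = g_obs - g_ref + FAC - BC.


BA = g_obs - g_ref + FAC - BC
= 982570.28 - 982682.4 + 194.17 - 71.32
= 10.73 mGal

10.73


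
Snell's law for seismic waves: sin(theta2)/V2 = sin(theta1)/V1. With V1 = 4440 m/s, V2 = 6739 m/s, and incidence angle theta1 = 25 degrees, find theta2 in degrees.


sin(theta1) = sin(25 deg) = 0.422618
sin(theta2) = V2/V1 * sin(theta1) = 6739/4440 * 0.422618 = 0.641447
theta2 = arcsin(0.641447) = 39.8998 degrees

39.8998


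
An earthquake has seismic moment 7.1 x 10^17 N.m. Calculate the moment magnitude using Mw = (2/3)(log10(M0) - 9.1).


log10(M0) = log10(7.1 x 10^17) = 17.8513
Mw = 2/3 * (17.8513 - 9.1)
= 2/3 * 8.7513
= 5.83

5.83


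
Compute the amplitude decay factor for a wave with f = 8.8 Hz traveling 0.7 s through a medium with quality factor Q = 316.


pi*f*t/Q = pi*8.8*0.7/316 = 0.061241
A/A0 = exp(-0.061241) = 0.940596

0.940596


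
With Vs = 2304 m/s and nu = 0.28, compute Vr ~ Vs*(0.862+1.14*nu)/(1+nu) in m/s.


Numerator factor = 0.862 + 1.14*0.28 = 1.1812
Denominator = 1 + 0.28 = 1.28
Vr = 2304 * 1.1812 / 1.28 = 2126.16 m/s

2126.16


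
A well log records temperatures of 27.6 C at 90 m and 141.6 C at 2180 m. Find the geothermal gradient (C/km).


dT = 141.6 - 27.6 = 114.0 C
dz = 2180 - 90 = 2090 m
gradient = dT/dz * 1000 = 114.0/2090 * 1000 = 54.5455 C/km

54.5455


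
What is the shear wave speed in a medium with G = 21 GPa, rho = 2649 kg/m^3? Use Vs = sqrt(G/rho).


Convert G to Pa: G = 21e9 Pa
Compute G/rho = 21e9 / 2649 = 7927519.8188
Vs = sqrt(7927519.8188) = 2815.59 m/s

2815.59


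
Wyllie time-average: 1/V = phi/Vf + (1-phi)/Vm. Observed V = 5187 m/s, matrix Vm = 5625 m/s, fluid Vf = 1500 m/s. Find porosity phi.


1/V - 1/Vm = 1/5187 - 1/5625 = 1.501e-05
1/Vf - 1/Vm = 1/1500 - 1/5625 = 0.00048889
phi = 1.501e-05 / 0.00048889 = 0.0307

0.0307


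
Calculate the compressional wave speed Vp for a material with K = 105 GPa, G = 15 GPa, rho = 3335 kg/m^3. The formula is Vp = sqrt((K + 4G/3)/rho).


First compute the effective modulus:
K + 4G/3 = 105e9 + 4*15e9/3 = 125000000000.0 Pa
Then divide by density:
125000000000.0 / 3335 = 37481259.3703 Pa/(kg/m^3)
Take the square root:
Vp = sqrt(37481259.3703) = 6122.19 m/s

6122.19


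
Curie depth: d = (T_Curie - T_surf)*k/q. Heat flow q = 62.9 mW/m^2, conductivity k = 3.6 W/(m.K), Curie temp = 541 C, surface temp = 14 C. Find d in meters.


T_Curie - T_surf = 541 - 14 = 527 C
Convert q to W/m^2: 62.9 mW/m^2 = 0.0629 W/m^2
d = 527 * 3.6 / 0.0629 = 30162.16 m

30162.16


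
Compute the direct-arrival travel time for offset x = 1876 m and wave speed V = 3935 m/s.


t = x / V
= 1876 / 3935
= 0.4767 s

0.4767


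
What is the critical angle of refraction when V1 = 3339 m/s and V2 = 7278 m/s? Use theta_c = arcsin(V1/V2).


V1/V2 = 3339/7278 = 0.45878
theta_c = arcsin(0.45878) = 27.3084 degrees

27.3084


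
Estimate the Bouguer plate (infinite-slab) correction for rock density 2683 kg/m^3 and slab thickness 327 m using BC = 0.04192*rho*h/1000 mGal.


BC = 0.04192 * rho * h / 1000
= 0.04192 * 2683 * 327 / 1000
= 36.7781 mGal

36.7781


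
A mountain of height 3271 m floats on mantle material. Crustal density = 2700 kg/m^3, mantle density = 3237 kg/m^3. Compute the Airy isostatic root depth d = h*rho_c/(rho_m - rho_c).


rho_m - rho_c = 3237 - 2700 = 537
d = 3271 * 2700 / 537
= 8831700 / 537
= 16446.37 m

16446.37


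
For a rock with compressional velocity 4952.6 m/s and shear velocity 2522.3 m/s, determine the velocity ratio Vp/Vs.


Vp/Vs = 4952.6 / 2522.3
= 1.9635

1.9635


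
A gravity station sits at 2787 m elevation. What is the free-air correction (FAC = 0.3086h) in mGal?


FAC = 0.3086 * h
= 0.3086 * 2787
= 860.0682 mGal

860.0682


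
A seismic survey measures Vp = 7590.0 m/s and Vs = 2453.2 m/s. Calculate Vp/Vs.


Vp/Vs = 7590.0 / 2453.2
= 3.0939

3.0939


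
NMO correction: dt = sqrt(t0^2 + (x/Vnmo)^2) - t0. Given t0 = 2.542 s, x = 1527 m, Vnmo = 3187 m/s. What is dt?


x/Vnmo = 1527/3187 = 0.479134
(x/Vnmo)^2 = 0.229569
t0^2 = 6.461764
sqrt(6.461764 + 0.229569) = 2.586761
dt = 2.586761 - 2.542 = 0.044761

0.044761


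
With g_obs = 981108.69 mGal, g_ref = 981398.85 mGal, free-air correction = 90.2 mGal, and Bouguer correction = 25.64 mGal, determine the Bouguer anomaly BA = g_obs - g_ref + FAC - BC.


BA = g_obs - g_ref + FAC - BC
= 981108.69 - 981398.85 + 90.2 - 25.64
= -225.6 mGal

-225.6


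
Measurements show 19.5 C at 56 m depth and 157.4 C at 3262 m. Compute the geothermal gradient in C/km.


dT = 157.4 - 19.5 = 137.9 C
dz = 3262 - 56 = 3206 m
gradient = dT/dz * 1000 = 137.9/3206 * 1000 = 43.0131 C/km

43.0131


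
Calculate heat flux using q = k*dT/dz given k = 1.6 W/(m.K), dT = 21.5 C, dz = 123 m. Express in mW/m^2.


q = k * dT / dz * 1000
= 1.6 * 21.5 / 123 * 1000
= 0.279675 * 1000
= 279.6748 mW/m^2

279.6748


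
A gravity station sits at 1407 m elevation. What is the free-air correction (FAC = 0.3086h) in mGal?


FAC = 0.3086 * h
= 0.3086 * 1407
= 434.2002 mGal

434.2002


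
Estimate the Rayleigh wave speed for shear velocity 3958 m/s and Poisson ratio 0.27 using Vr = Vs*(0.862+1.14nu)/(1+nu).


Numerator factor = 0.862 + 1.14*0.27 = 1.1698
Denominator = 1 + 0.27 = 1.27
Vr = 3958 * 1.1698 / 1.27 = 3645.72 m/s

3645.72


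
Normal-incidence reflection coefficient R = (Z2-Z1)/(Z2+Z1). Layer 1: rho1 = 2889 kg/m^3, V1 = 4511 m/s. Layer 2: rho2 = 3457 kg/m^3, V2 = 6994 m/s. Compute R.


Z1 = 2889 * 4511 = 13032279
Z2 = 3457 * 6994 = 24178258
R = (24178258 - 13032279) / (24178258 + 13032279) = 11145979 / 37210537 = 0.2995

0.2995


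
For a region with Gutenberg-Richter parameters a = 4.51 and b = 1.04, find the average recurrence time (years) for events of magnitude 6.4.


log10(N) = 4.51 - 1.04*6.4 = -2.146
N = 10^-2.146 = 0.007145
T = 1/N = 1/0.007145 = 139.9587 years

139.9587


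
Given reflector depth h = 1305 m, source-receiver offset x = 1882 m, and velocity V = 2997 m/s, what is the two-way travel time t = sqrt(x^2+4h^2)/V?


x^2 + 4h^2 = 1882^2 + 4*1305^2 = 3541924 + 6812100 = 10354024
sqrt(10354024) = 3217.7669
t = 3217.7669 / 2997 = 1.0737 s

1.0737


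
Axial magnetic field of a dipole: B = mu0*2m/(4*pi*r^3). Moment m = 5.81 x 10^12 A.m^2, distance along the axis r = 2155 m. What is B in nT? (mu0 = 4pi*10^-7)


m = 5.81 x 10^12 = 5810000000000 A.m^2
2m = 11620000000000 A.m^2
r^3 = 2155^3 = 10007873875
B = (4pi*10^-7) * 11620000000000 / (4*pi * 10007873875) * 1e9
= 14602122.653885 / 125762652175.01 * 1e9
= 116108.5776 nT

116108.5776


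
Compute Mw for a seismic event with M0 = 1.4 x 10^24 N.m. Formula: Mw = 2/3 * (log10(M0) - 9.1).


log10(M0) = log10(1.4 x 10^24) = 24.1461
Mw = 2/3 * (24.1461 - 9.1)
= 2/3 * 15.0461
= 10.03

10.03


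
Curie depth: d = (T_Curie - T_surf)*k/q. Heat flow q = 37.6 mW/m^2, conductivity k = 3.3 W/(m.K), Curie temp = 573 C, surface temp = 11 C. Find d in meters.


T_Curie - T_surf = 573 - 11 = 562 C
Convert q to W/m^2: 37.6 mW/m^2 = 0.0376 W/m^2
d = 562 * 3.3 / 0.0376 = 49324.47 m

49324.47


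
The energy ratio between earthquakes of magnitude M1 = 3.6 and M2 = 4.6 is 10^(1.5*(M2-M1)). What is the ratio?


M2 - M1 = 4.6 - 3.6 = 1.0
1.5 * 1.0 = 1.5
ratio = 10^1.5 = 31.62

31.62


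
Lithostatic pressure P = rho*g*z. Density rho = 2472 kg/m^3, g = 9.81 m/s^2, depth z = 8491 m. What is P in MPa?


P = rho * g * z / 1e6
= 2472 * 9.81 * 8491 / 1e6
= 205909467.12 / 1e6
= 205.9095 MPa

205.9095


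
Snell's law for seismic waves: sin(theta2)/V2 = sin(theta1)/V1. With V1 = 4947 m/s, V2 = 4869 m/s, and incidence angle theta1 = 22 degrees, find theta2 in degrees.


sin(theta1) = sin(22 deg) = 0.374607
sin(theta2) = V2/V1 * sin(theta1) = 4869/4947 * 0.374607 = 0.3687
theta2 = arcsin(0.3687) = 21.6355 degrees

21.6355


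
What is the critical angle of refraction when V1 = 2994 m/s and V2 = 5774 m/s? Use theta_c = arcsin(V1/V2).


V1/V2 = 2994/5774 = 0.518531
theta_c = arcsin(0.518531) = 31.2338 degrees

31.2338


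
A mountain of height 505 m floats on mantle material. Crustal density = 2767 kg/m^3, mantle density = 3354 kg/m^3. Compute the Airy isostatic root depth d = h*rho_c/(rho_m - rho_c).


rho_m - rho_c = 3354 - 2767 = 587
d = 505 * 2767 / 587
= 1397335 / 587
= 2380.47 m

2380.47


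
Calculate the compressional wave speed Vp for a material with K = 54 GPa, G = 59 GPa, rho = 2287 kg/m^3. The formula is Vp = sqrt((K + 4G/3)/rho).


First compute the effective modulus:
K + 4G/3 = 54e9 + 4*59e9/3 = 132666666666.67 Pa
Then divide by density:
132666666666.67 / 2287 = 58009036.5836 Pa/(kg/m^3)
Take the square root:
Vp = sqrt(58009036.5836) = 7616.37 m/s

7616.37


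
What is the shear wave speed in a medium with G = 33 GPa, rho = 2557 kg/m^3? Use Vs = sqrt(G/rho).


Convert G to Pa: G = 33e9 Pa
Compute G/rho = 33e9 / 2557 = 12905748.9245
Vs = sqrt(12905748.9245) = 3592.46 m/s

3592.46


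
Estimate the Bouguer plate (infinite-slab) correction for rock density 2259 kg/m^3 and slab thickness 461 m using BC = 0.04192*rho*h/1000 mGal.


BC = 0.04192 * rho * h / 1000
= 0.04192 * 2259 * 461 / 1000
= 43.6554 mGal

43.6554


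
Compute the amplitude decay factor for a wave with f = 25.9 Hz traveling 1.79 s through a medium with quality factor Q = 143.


pi*f*t/Q = pi*25.9*1.79/143 = 1.018513
A/A0 = exp(-1.018513) = 0.361131

0.361131


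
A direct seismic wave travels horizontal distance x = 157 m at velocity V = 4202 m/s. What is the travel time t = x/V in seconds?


t = x / V
= 157 / 4202
= 0.0374 s

0.0374


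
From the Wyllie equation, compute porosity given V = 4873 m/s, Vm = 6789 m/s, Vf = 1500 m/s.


1/V - 1/Vm = 1/4873 - 1/6789 = 5.792e-05
1/Vf - 1/Vm = 1/1500 - 1/6789 = 0.00051937
phi = 5.792e-05 / 0.00051937 = 0.1115

0.1115


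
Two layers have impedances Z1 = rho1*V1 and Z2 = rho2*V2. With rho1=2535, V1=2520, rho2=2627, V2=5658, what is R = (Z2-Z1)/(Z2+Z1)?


Z1 = 2535 * 2520 = 6388200
Z2 = 2627 * 5658 = 14863566
R = (14863566 - 6388200) / (14863566 + 6388200) = 8475366 / 21251766 = 0.3988

0.3988


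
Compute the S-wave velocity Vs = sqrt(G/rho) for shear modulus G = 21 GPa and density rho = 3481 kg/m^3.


Convert G to Pa: G = 21e9 Pa
Compute G/rho = 21e9 / 3481 = 6032749.21
Vs = sqrt(6032749.21) = 2456.17 m/s

2456.17


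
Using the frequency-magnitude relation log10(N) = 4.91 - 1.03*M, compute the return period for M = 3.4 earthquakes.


log10(N) = 4.91 - 1.03*3.4 = 1.408
N = 10^1.408 = 25.585859
T = 1/N = 1/25.585859 = 0.0391 years

0.0391


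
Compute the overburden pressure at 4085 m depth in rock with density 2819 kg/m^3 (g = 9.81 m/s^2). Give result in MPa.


P = rho * g * z / 1e6
= 2819 * 9.81 * 4085 / 1e6
= 112968183.15 / 1e6
= 112.9682 MPa

112.9682


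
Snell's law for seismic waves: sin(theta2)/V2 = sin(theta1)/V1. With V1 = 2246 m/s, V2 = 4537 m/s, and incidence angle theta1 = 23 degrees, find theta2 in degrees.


sin(theta1) = sin(23 deg) = 0.390731
sin(theta2) = V2/V1 * sin(theta1) = 4537/2246 * 0.390731 = 0.789291
theta2 = arcsin(0.789291) = 52.1193 degrees

52.1193


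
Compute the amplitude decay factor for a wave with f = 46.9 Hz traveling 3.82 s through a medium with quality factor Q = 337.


pi*f*t/Q = pi*46.9*3.82/337 = 1.670153
A/A0 = exp(-1.670153) = 0.188218

0.188218


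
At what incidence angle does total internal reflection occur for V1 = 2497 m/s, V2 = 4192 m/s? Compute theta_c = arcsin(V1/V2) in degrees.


V1/V2 = 2497/4192 = 0.595658
theta_c = arcsin(0.595658) = 36.5596 degrees

36.5596


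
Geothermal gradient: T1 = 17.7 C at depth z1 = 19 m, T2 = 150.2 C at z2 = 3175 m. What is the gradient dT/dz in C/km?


dT = 150.2 - 17.7 = 132.5 C
dz = 3175 - 19 = 3156 m
gradient = dT/dz * 1000 = 132.5/3156 * 1000 = 41.9835 C/km

41.9835


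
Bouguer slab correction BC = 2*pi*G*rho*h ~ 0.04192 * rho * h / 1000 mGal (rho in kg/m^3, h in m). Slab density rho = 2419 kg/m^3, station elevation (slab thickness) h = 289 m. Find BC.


BC = 0.04192 * rho * h / 1000
= 0.04192 * 2419 * 289 / 1000
= 29.3059 mGal

29.3059


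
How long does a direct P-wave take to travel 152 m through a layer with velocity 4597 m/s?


t = x / V
= 152 / 4597
= 0.0331 s

0.0331


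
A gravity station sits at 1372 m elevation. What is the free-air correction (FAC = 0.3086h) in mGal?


FAC = 0.3086 * h
= 0.3086 * 1372
= 423.3992 mGal

423.3992


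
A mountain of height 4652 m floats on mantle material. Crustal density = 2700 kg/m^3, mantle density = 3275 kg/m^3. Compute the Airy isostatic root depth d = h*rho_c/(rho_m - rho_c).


rho_m - rho_c = 3275 - 2700 = 575
d = 4652 * 2700 / 575
= 12560400 / 575
= 21844.17 m

21844.17


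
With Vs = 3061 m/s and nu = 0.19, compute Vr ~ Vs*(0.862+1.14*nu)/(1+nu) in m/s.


Numerator factor = 0.862 + 1.14*0.19 = 1.0786
Denominator = 1 + 0.19 = 1.19
Vr = 3061 * 1.0786 / 1.19 = 2774.45 m/s

2774.45


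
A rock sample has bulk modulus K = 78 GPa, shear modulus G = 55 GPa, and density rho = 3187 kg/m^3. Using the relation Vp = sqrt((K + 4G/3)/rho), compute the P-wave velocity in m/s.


First compute the effective modulus:
K + 4G/3 = 78e9 + 4*55e9/3 = 151333333333.33 Pa
Then divide by density:
151333333333.33 / 3187 = 47484572.7434 Pa/(kg/m^3)
Take the square root:
Vp = sqrt(47484572.7434) = 6890.91 m/s

6890.91


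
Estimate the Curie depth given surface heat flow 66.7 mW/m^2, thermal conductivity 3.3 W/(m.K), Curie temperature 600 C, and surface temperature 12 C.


T_Curie - T_surf = 600 - 12 = 588 C
Convert q to W/m^2: 66.7 mW/m^2 = 0.0667 W/m^2
d = 588 * 3.3 / 0.0667 = 29091.45 m

29091.45
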